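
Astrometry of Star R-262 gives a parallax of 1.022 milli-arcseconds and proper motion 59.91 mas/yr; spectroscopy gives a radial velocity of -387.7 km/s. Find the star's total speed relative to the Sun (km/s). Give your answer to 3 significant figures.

d = 1/p = 1/0.001022″ = 978.47 pc.
μ = 59.91 mas/yr = 0.05991 ″/yr.
v_t = 4.740 μ d = 4.740 × 0.05991 × 978.47 = 277.86 km/s.
v = √(v_r² + v_t²) = √((-387.7)² + 277.86²) = √227517 = 476.99 km/s.

477 km/s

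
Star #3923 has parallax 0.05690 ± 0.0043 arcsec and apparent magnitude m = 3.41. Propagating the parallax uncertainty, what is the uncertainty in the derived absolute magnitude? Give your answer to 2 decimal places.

σ_M = 0.16 mag

M = m − 5 log₁₀ d + 5 = m + 5 log₁₀ p + 5, so ∂M/∂p = 5/(p ln 10).
σ_M = (5/ln 10) · (σ_p/p) = 2.1715 × 0.0043/0.05690 = 2.1715 × 0.075571 = 0.1641.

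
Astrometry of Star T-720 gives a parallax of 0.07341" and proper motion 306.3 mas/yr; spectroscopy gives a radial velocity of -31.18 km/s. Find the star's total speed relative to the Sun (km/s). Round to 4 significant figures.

36.92 km/s

d = 1/p = 1/0.07341″ = 13.622 pc.
μ = 306.3 mas/yr = 0.3063 ″/yr.
v_t = 4.740 μ d = 4.740 × 0.3063 × 13.622 = 19.777 km/s.
v = √(v_r² + v_t²) = √((-31.18)² + 19.777²) = √1363.32 = 36.923 km/s.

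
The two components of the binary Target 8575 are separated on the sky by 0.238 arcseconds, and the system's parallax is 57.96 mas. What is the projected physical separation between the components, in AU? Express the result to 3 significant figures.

4.11 AU

d = 1/p = 1/0.05796″ = 17.253 pc.
At distance d (pc), an angle of θ arcsec spans θ·d AU: s = 0.238 × 17.253 = 4.1062 AU.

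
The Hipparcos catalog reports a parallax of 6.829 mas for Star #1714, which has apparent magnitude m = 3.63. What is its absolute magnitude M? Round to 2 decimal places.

d = 1/p = 1/0.006829″ = 146.43 pc.
m − M = 5 log₁₀(146.43) − 5 = 10.8282 − 5 = 5.8282.
M = m − (m − M) = 3.63 − 5.8282 = -2.20.

M = -2.20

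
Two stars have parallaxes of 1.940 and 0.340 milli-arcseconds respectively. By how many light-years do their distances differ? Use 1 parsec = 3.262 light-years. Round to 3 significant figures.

d_A = 1/0.001940″ = 515.46 pc; d_B = 1/0.0003400″ = 2941.2 pc.
|d_B − d_A| = |2941.2 − 515.46| = 2425.7 pc = 2425.7 × 3.262 ly = 7912.6 ly.

7910 ly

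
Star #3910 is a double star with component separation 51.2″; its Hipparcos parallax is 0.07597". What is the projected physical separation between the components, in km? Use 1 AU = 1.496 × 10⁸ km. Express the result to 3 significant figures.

d = 1/p = 1/0.07597″ = 13.163 pc.
At distance d (pc), an angle of θ arcsec spans θ·d AU: s = 51.2 × 13.163 = 673.95 AU.
= 673.95 × 1.496 × 10⁸ km = 1.0082 × 10^11 km.

1.01 × 10^11 km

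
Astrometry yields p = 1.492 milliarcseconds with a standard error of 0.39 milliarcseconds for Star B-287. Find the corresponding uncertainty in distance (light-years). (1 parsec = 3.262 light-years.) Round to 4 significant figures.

571.5 ly

d = 1/p, so σ_d = σ_p / p².
σ_d = 0.000390 / (0.001492)² = 0.000390 / 0.0000022261 = 175.19 pc = 175.19 × 3.262 ly = 571.47 ly.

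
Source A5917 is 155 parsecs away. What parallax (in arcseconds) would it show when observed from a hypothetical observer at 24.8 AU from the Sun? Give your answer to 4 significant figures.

0.1600 arcsec

p (arcsec) = B (AU) / d (pc).
p = 24.8 / 155 = 0.16 arcsec.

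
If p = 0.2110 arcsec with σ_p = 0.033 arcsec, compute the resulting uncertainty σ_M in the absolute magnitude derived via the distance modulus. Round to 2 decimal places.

σ_M = 0.34 mag

M = m − 5 log₁₀ d + 5 = m + 5 log₁₀ p + 5, so ∂M/∂p = 5/(p ln 10).
σ_M = (5/ln 10) · (σ_p/p) = 2.1715 × 0.033/0.2110 = 2.1715 × 0.1564 = 0.33962.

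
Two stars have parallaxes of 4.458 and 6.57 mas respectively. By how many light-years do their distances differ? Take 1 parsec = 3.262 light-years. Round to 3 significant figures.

235 ly

d_A = 1/0.004458″ = 224.32 pc; d_B = 1/0.006570″ = 152.21 pc.
|d_B − d_A| = |152.21 − 224.32| = 72.11 pc = 72.11 × 3.262 ly = 235.22 ly.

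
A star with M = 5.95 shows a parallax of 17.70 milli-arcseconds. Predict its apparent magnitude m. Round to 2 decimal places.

m = 9.71

d = 1/p = 1/0.01770″ = 56.497 pc.
m − M = 5 log₁₀ d − 5 = 5 log₁₀(56.497) − 5 = 8.7601 − 5 = 3.7601.
m = M + (m − M) = 5.95 + 3.7601 = 9.71.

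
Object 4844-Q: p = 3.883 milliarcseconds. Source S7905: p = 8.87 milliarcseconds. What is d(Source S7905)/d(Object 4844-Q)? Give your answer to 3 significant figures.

0.438

Since d = 1/p, d_B/d_A = p_A/p_B.
= 3.883 / 8.87 = 0.43777.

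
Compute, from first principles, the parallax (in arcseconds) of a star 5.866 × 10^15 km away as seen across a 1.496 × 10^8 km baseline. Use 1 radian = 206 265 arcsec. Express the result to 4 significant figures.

0.005260 arcsec

θ ≈ B/d = (1.496 × 10^8) / (5.866 × 10^15) = 2.5503 × 10^-8 rad.
In arcseconds: 2.5503 × 10^-8 × 206265 = 0.0052604″.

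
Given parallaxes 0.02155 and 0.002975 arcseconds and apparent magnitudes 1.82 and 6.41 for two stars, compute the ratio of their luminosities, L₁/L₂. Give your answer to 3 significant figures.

L₁/L₂ = 1.31

d₁ = 1/p₁ = 1/0.02155″ = 46.404 pc; d₂ = 1/p₂ = 1/0.002975″ = 336.13 pc.
M₁ = m₁ − 5 log₁₀ d₁ + 5 = 1.82 − 8.3328 + 5 = -1.5128.
M₂ = 6.41 − 12.6325 + 5 = -1.2225.
L₁/L₂ = 10^(0.4(M₂ − M₁)) = 10^(0.4 × 0.2903) = 10^0.11612 = 1.3065.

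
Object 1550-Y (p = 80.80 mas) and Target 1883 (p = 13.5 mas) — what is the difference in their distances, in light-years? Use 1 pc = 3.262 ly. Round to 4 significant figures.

d_A = 1/0.08080″ = 12.376 pc; d_B = 1/0.01350″ = 74.074 pc.
|d_B − d_A| = |74.074 − 12.376| = 61.698 pc = 61.698 × 3.262 ly = 201.26 ly.

201.3 ly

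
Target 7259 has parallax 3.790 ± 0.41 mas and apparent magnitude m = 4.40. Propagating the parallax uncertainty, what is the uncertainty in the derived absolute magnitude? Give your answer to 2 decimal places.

σ_M = 0.23 mag

M = m − 5 log₁₀ d + 5 = m + 5 log₁₀ p + 5, so ∂M/∂p = 5/(p ln 10).
σ_M = (5/ln 10) · (σ_p/p) = 2.1715 × 0.41/3.790 = 2.1715 × 0.10818 = 0.23491.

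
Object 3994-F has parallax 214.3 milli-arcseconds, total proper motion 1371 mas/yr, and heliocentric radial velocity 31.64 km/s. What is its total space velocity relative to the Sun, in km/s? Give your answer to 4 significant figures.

d = 1/p = 1/0.2143″ = 4.6664 pc.
μ = 1371 mas/yr = 1.371 ″/yr.
v_t = 4.740 μ d = 4.740 × 1.371 × 4.6664 = 30.325 km/s.
v = √(v_r² + v_t²) = √(31.64² + 30.325²) = √1920.7 = 43.826 km/s.

43.83 km/s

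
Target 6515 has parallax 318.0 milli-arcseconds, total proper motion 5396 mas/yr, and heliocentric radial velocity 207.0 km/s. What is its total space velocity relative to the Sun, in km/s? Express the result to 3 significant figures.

222 km/s

d = 1/p = 1/0.3180″ = 3.1447 pc.
μ = 5396 mas/yr = 5.396 ″/yr.
v_t = 4.740 μ d = 4.740 × 5.396 × 3.1447 = 80.432 km/s.
v = √(v_r² + v_t²) = √(207.0² + 80.432²) = √49318.3 = 222.08 km/s.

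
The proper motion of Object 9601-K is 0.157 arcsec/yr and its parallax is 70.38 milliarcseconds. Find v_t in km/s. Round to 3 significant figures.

d = 1/p = 1/0.07038″ = 14.209 pc.
v_t = 4.74 × μ × d = 4.74 × 0.157 × 14.209 = 10.574 km/s.

10.6 km/s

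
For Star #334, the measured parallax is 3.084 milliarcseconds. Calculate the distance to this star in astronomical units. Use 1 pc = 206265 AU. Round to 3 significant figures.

6.69 × 10^7 AU

p = 3.084 milliarcseconds = 0.003084 arcsec.
d = 1/p = 1/0.003084 = 324.25 pc.
In AU: 324.25 × 206265 = 6.6881 × 10^7 AU.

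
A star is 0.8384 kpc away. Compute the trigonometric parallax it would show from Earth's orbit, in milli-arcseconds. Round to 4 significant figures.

1.193 mas

d = 0.8384 kpc = 838.4 pc.
p = 1/d = 1/838.4 = 0.0011927 arcsec.
= 0.0011927 × 1000 = 1.1927 mas.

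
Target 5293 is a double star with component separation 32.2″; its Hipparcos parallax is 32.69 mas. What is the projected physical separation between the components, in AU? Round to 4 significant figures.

d = 1/p = 1/0.03269″ = 30.59 pc.
At distance d (pc), an angle of θ arcsec spans θ·d AU: s = 32.2 × 30.59 = 985 AU.

985.0 AU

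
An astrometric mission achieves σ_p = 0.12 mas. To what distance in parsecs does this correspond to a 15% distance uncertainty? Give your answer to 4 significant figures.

σ_d/d = σ_p/p, so the condition is σ_p/p ≤ 0.15, i.e. p ≥ σ_p/0.15.
p_min = 0.12/0.15 = 0.8 mas = 0.0008 arcsec.
d_max = 1/p_min = 1/0.0008 = 1250 pc.

1250 pc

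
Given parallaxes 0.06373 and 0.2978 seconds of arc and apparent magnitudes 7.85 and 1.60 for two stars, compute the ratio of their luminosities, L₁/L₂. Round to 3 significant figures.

L₁/L₂ = 0.0690

d₁ = 1/p₁ = 1/0.06373″ = 15.691 pc; d₂ = 1/p₂ = 1/0.2978″ = 3.358 pc.
M₁ = m₁ − 5 log₁₀ d₁ + 5 = 7.85 − 5.9783 + 5 = 6.8717.
M₂ = 1.60 − 2.6304 + 5 = 3.9696.
L₁/L₂ = 10^(0.4(M₂ − M₁)) = 10^(0.4 × (-2.9021)) = 10^(-1.16084) = 0.069049.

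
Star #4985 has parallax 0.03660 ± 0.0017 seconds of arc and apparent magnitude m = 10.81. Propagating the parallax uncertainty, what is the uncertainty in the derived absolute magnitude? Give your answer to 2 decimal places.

M = m − 5 log₁₀ d + 5 = m + 5 log₁₀ p + 5, so ∂M/∂p = 5/(p ln 10).
σ_M = (5/ln 10) · (σ_p/p) = 2.1715 × 0.0017/0.03660 = 2.1715 × 0.046448 = 0.10086.

σ_M = 0.10 mag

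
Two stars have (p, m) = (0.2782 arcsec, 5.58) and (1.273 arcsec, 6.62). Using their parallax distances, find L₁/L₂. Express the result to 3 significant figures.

d₁ = 1/p₁ = 1/0.2782″ = 3.5945 pc; d₂ = 1/p₂ = 1/1.273″ = 0.78555 pc.
M₁ = m₁ − 5 log₁₀ d₁ + 5 = 5.58 − 2.7782 + 5 = 7.8018.
M₂ = 6.62 − (-0.5241) + 5 = 12.1441.
L₁/L₂ = 10^(0.4(M₂ − M₁)) = 10^(0.4 × 4.3423) = 10^1.73692 = 54.566.

L₁/L₂ = 54.6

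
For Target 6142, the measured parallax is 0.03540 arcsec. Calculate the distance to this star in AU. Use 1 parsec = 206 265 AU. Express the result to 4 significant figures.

5.827 × 10^6 AU

d = 1/p = 1/0.03540 = 28.249 pc.
In AU: 28.249 × 206265 = 5.8268 × 10^6 AU.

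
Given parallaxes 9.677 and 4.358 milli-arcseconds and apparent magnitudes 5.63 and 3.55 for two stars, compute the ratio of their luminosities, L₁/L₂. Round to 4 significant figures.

d₁ = 1/p₁ = 1/0.009677″ = 103.34 pc; d₂ = 1/p₂ = 1/0.004358″ = 229.46 pc.
M₁ = m₁ − 5 log₁₀ d₁ + 5 = 5.63 − 10.0713 + 5 = 0.5587.
M₂ = 3.55 − 11.8035 + 5 = -3.2535.
L₁/L₂ = 10^(0.4(M₂ − M₁)) = 10^(0.4 × (-3.8122)) = 10^(-1.52488) = 0.029862.

L₁/L₂ = 0.02986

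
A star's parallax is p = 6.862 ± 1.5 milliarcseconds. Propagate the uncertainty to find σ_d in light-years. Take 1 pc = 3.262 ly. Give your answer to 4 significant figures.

103.9 ly

d = 1/p, so σ_d = σ_p / p².
σ_d = 0.00150 / (0.006862)² = 0.00150 / 0.000047087 = 31.856 pc = 31.856 × 3.262 ly = 103.91 ly.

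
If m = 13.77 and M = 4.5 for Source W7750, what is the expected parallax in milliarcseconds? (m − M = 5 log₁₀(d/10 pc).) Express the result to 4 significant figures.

1.400 mas

m − M = 13.77 − 4.5 = 9.27.
d = 10^((m−M)/5 + 1) = 10^2.854 = 714.5 pc.
p = 1/d = 1/714.5 = 0.0013996 arcsec = 1.3996 mas.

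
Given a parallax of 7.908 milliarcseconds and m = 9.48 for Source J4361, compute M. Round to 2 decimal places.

M = 3.97

d = 1/p = 1/0.007908″ = 126.45 pc.
m − M = 5 log₁₀(126.45) − 5 = 10.5096 − 5 = 5.5096.
M = m − (m − M) = 9.48 − 5.5096 = 3.97.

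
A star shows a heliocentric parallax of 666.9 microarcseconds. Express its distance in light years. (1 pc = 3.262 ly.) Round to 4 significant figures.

4891 light years

p = 666.9 microarcseconds = 0.0006669 arcsec.
d = 1/p = 1/0.0006669 = 1499.5 pc.
In light-years: 1499.5 × 3.262 = 4891.4 ly.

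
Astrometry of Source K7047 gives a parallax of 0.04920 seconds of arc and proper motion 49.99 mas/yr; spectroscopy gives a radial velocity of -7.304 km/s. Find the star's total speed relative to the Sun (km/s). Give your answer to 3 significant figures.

d = 1/p = 1/0.04920″ = 20.325 pc.
μ = 49.99 mas/yr = 0.04999 ″/yr.
v_t = 4.740 μ d = 4.740 × 0.04999 × 20.325 = 4.8161 km/s.
v = √(v_r² + v_t²) = √((-7.304)² + 4.8161²) = √76.5432 = 8.7489 km/s.

8.75 km/s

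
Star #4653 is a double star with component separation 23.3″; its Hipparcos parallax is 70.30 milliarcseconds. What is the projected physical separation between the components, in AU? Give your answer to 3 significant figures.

d = 1/p = 1/0.07030″ = 14.225 pc.
At distance d (pc), an angle of θ arcsec spans θ·d AU: s = 23.3 × 14.225 = 331.44 AU.

331 AU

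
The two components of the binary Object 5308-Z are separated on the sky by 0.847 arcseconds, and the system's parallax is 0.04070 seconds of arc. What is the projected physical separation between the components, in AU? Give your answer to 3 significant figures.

d = 1/p = 1/0.04070″ = 24.57 pc.
At distance d (pc), an angle of θ arcsec spans θ·d AU: s = 0.847 × 24.57 = 20.811 AU.

20.8 AU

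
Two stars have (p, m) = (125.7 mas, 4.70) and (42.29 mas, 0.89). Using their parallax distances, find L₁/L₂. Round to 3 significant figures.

L₁/L₂ = 0.00339

d₁ = 1/p₁ = 1/0.1257″ = 7.9554 pc; d₂ = 1/p₂ = 1/0.04229″ = 23.646 pc.
M₁ = m₁ − 5 log₁₀ d₁ + 5 = 4.70 − 4.5033 + 5 = 5.1967.
M₂ = 0.89 − 6.8688 + 5 = -0.9788.
L₁/L₂ = 10^(0.4(M₂ − M₁)) = 10^(0.4 × (-6.1755)) = 10^(-2.47020) = 0.0033869.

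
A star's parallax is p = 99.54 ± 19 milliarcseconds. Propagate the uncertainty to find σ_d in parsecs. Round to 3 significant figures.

d = 1/p, so σ_d = σ_p / p².
σ_d = 0.0190 / (0.09954)² = 0.0190 / 0.0099082 = 1.9176 pc.

1.92 pc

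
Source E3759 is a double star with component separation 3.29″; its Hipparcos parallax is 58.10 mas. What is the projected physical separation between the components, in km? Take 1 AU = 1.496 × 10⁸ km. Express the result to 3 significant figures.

d = 1/p = 1/0.05810″ = 17.212 pc.
At distance d (pc), an angle of θ arcsec spans θ·d AU: s = 3.29 × 17.212 = 56.627 AU.
= 56.627 × 1.496 × 10⁸ km = 8.4714 × 10^9 km.

8.47 × 10^9 km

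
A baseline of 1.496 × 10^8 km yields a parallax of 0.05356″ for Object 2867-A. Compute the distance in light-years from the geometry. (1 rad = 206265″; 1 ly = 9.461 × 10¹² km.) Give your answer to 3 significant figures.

θ = 0.05356″ = 0.05356/206265 = 2.5967 × 10^-7 rad.
d = B/θ = (1.496 × 10^8) / (2.5967 × 10^-7) = 5.7612 × 10^14 km = (5.7612 × 10^14) / (9.461 × 10^12) ly = 60.894 ly.

60.9 ly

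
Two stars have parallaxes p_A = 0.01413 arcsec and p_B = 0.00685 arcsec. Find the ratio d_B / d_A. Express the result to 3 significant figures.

Since d = 1/p, d_B/d_A = p_A/p_B.
= 0.01413 / 0.00685 = 2.0628.

2.06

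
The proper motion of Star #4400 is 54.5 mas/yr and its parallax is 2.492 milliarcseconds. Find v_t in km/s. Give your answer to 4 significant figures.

d = 1/p = 1/0.002492″ = 401.28 pc.
μ = 54.5 mas/yr = 0.0545 ″/yr.
v_t = 4.74 × μ × d = 4.74 × 0.0545 × 401.28 = 103.66 km/s.

103.7 km/s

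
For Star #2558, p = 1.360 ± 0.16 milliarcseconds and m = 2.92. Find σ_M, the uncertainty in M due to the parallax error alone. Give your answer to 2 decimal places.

σ_M = 0.26 mag

M = m − 5 log₁₀ d + 5 = m + 5 log₁₀ p + 5, so ∂M/∂p = 5/(p ln 10).
σ_M = (5/ln 10) · (σ_p/p) = 2.1715 × 0.16/1.360 = 2.1715 × 0.11765 = 0.25548.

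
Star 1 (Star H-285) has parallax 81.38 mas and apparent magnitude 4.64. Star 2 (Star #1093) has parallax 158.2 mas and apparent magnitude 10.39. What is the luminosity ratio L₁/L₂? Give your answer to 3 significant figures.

d₁ = 1/p₁ = 1/0.08138″ = 12.288 pc; d₂ = 1/p₂ = 1/0.1582″ = 6.3211 pc.
M₁ = m₁ − 5 log₁₀ d₁ + 5 = 4.64 − 5.4474 + 5 = 4.1926.
M₂ = 10.39 − 4.0040 + 5 = 11.3860.
L₁/L₂ = 10^(0.4(M₂ − M₁)) = 10^(0.4 × 7.1934) = 10^2.87736 = 753.98.

L₁/L₂ = 754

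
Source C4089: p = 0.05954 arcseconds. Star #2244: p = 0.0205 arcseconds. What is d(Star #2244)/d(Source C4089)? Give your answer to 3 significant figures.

2.90

Since d = 1/p, d_B/d_A = p_A/p_B.
= 0.05954 / 0.0205 = 2.9044.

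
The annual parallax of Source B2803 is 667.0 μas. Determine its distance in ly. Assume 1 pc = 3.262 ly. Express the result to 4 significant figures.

p = 667.0 μas = 0.0006670 arcsec.
d = 1/p = 1/0.0006670 = 1499.3 pc.
In light-years: 1499.3 × 3.262 = 4890.7 ly.

4891 ly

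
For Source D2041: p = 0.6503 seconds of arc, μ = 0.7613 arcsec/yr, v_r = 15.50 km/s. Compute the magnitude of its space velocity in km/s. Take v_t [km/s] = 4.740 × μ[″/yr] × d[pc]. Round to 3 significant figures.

16.5 km/s

d = 1/p = 1/0.6503″ = 1.5378 pc.
v_t = 4.740 μ d = 4.740 × 0.7613 × 1.5378 = 5.5492 km/s.
v = √(v_r² + v_t²) = √(15.50² + 5.5492²) = √271.044 = 16.463 km/s.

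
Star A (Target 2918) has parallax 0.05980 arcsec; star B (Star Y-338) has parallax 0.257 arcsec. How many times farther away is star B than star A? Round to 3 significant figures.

Since d = 1/p, d_B/d_A = p_A/p_B.
= 0.05980 / 0.257 = 0.23268.

0.233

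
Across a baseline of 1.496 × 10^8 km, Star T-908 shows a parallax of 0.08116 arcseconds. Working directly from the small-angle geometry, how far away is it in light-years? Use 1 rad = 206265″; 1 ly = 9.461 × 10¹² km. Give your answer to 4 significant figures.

θ = 0.08116″ = 0.08116/206265 = 3.9347 × 10^-7 rad.
d = B/θ = (1.496 × 10^8) / (3.9347 × 10^-7) = 3.8021 × 10^14 km = (3.8021 × 10^14) / (9.461 × 10^12) ly = 40.187 ly.

40.19 ly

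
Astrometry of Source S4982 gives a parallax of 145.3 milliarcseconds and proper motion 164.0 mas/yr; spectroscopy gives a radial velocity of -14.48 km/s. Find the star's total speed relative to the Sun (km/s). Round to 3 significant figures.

15.4 km/s

d = 1/p = 1/0.1453″ = 6.8823 pc.
μ = 164.0 mas/yr = 0.1640 ″/yr.
v_t = 4.740 μ d = 4.740 × 0.1640 × 6.8823 = 5.35 km/s.
v = √(v_r² + v_t²) = √((-14.48)² + 5.35²) = √238.293 = 15.437 km/s.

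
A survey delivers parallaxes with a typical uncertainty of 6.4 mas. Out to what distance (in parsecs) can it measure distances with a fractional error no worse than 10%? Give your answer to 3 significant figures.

15.6 pc

σ_d/d = σ_p/p, so the condition is σ_p/p ≤ 0.10, i.e. p ≥ σ_p/0.10.
p_min = 6.4/0.10 = 64 mas = 0.064 arcsec.
d_max = 1/p_min = 1/0.064 = 15.625 pc.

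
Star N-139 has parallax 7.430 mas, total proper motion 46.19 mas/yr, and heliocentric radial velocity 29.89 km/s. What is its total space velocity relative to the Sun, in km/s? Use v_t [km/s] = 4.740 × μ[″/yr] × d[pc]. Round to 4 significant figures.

41.97 km/s

d = 1/p = 1/0.007430″ = 134.59 pc.
μ = 46.19 mas/yr = 0.04619 ″/yr.
v_t = 4.740 μ d = 4.740 × 0.04619 × 134.59 = 29.467 km/s.
v = √(v_r² + v_t²) = √(29.89² + 29.467²) = √1761.72 = 41.973 km/s.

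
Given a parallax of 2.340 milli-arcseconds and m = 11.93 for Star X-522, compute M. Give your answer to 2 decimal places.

d = 1/p = 1/0.002340″ = 427.35 pc.
m − M = 5 log₁₀(427.35) − 5 = 13.1539 − 5 = 8.1539.
M = m − (m − M) = 11.93 − 8.1539 = 3.78.

M = 3.78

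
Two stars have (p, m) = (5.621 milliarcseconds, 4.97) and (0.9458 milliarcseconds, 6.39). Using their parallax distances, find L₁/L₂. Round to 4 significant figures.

L₁/L₂ = 0.1047

d₁ = 1/p₁ = 1/0.005621″ = 177.9 pc; d₂ = 1/p₂ = 1/0.0009458″ = 1057.3 pc.
M₁ = m₁ − 5 log₁₀ d₁ + 5 = 4.97 − 11.2509 + 5 = -1.2809.
M₂ = 6.39 − 15.1210 + 5 = -3.7310.
L₁/L₂ = 10^(0.4(M₂ − M₁)) = 10^(0.4 × (-2.4501)) = 10^(-0.98004) = 0.1047.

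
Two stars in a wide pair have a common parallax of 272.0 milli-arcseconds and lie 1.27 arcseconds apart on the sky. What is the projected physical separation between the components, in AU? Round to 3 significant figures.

d = 1/p = 1/0.2720″ = 3.6765 pc.
At distance d (pc), an angle of θ arcsec spans θ·d AU: s = 1.27 × 3.6765 = 4.6692 AU.

4.67 AU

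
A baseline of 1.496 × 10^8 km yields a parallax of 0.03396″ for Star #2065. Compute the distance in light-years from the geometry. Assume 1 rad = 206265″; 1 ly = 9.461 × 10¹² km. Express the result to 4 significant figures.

θ = 0.03396″ = 0.03396/206265 = 1.6464 × 10^-7 rad.
d = B/θ = (1.496 × 10^8) / (1.6464 × 10^-7) = 9.0865 × 10^14 km = (9.0865 × 10^14) / (9.461 × 10^12) ly = 96.042 ly.

96.04 ly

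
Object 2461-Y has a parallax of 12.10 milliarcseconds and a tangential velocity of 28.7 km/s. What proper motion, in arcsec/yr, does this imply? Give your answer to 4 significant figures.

d = 1/p = 1/0.01210″ = 82.645 pc.
μ = v_t / (4.74 d) = 28.7 / (4.74 × 82.645) = 28.7 / 391.74 = 0.073263 ″/yr.

0.07326 arcsec/yr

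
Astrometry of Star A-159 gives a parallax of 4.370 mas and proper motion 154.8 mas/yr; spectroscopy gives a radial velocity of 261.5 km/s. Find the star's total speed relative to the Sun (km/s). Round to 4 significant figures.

d = 1/p = 1/0.004370″ = 228.83 pc.
μ = 154.8 mas/yr = 0.1548 ″/yr.
v_t = 4.740 μ d = 4.740 × 0.1548 × 228.83 = 167.9 km/s.
v = √(v_r² + v_t²) = √(261.5² + 167.9²) = √96572.7 = 310.76 km/s.

310.8 km/s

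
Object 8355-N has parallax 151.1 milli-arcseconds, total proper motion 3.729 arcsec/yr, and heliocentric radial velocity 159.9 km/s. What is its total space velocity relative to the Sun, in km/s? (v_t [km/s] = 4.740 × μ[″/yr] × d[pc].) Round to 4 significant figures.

198.1 km/s

d = 1/p = 1/0.1511″ = 6.6181 pc.
v_t = 4.740 μ d = 4.740 × 3.729 × 6.6181 = 116.98 km/s.
v = √(v_r² + v_t²) = √(159.9² + 116.98²) = √39252.3 = 198.12 km/s.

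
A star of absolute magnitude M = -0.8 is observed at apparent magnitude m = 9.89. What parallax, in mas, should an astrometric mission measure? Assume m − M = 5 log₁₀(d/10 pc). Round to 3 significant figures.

0.728 mas

m − M = 9.89 − (-0.8) = 10.69.
d = 10^((m−M)/5 + 1) = 10^3.138 = 1374 pc.
p = 1/d = 1/1374 = 0.0007278 arcsec = 0.7278 mas.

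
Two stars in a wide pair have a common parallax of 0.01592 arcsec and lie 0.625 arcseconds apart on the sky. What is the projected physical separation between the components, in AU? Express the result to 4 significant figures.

d = 1/p = 1/0.01592″ = 62.814 pc.
At distance d (pc), an angle of θ arcsec spans θ·d AU: s = 0.625 × 62.814 = 39.259 AU.

39.26 AU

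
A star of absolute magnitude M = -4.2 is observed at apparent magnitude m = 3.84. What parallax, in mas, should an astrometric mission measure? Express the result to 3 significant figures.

m − M = 3.84 − (-4.2) = 8.04.
d = 10^((m−M)/5 + 1) = 10^2.608 = 405.51 pc.
p = 1/d = 1/405.51 = 0.002466 arcsec = 2.466 mas.

2.47 mas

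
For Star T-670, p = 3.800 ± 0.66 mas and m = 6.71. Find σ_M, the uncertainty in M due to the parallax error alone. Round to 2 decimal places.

M = m − 5 log₁₀ d + 5 = m + 5 log₁₀ p + 5, so ∂M/∂p = 5/(p ln 10).
σ_M = (5/ln 10) · (σ_p/p) = 2.1715 × 0.66/3.800 = 2.1715 × 0.17368 = 0.37715.

σ_M = 0.38 mag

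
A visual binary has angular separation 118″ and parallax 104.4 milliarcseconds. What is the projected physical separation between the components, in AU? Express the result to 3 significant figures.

d = 1/p = 1/0.1044″ = 9.5785 pc.
At distance d (pc), an angle of θ arcsec spans θ·d AU: s = 118 × 9.5785 = 1130.3 AU.

1130 AU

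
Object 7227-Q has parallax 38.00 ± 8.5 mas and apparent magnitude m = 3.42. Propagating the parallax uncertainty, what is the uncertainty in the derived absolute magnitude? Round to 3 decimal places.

M = m − 5 log₁₀ d + 5 = m + 5 log₁₀ p + 5, so ∂M/∂p = 5/(p ln 10).
σ_M = (5/ln 10) · (σ_p/p) = 2.1715 × 8.5/38.00 = 2.1715 × 0.22368 = 0.48572.

σ_M = 0.486 mag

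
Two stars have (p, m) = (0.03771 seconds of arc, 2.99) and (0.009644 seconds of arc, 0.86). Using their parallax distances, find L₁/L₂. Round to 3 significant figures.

d₁ = 1/p₁ = 1/0.03771″ = 26.518 pc; d₂ = 1/p₂ = 1/0.009644″ = 103.69 pc.
M₁ = m₁ − 5 log₁₀ d₁ + 5 = 2.99 − 7.1177 + 5 = 0.8723.
M₂ = 0.86 − 10.0787 + 5 = -4.2187.
L₁/L₂ = 10^(0.4(M₂ − M₁)) = 10^(0.4 × (-5.0910)) = 10^(-2.03640) = 0.009196.

L₁/L₂ = 0.00920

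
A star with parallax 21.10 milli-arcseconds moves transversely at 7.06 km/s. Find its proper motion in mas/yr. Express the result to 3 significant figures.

d = 1/p = 1/0.02110″ = 47.393 pc.
μ = v_t / (4.74 d) = 7.06 / (4.74 × 47.393) = 7.06 / 224.64 = 0.031428 ″/yr = 31.428 mas/yr.

31.4 mas/yr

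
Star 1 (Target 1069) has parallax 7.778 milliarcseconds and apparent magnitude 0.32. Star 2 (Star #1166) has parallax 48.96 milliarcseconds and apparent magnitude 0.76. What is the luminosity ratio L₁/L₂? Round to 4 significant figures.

L₁/L₂ = 59.42

d₁ = 1/p₁ = 1/0.007778″ = 128.57 pc; d₂ = 1/p₂ = 1/0.04896″ = 20.425 pc.
M₁ = m₁ − 5 log₁₀ d₁ + 5 = 0.32 − 10.5457 + 5 = -5.2257.
M₂ = 0.76 − 6.5508 + 5 = -0.7908.
L₁/L₂ = 10^(0.4(M₂ − M₁)) = 10^(0.4 × 4.4349) = 10^1.77396 = 59.424.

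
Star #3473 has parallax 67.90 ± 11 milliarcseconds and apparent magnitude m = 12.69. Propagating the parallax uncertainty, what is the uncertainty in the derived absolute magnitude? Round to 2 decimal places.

M = m − 5 log₁₀ d + 5 = m + 5 log₁₀ p + 5, so ∂M/∂p = 5/(p ln 10).
σ_M = (5/ln 10) · (σ_p/p) = 2.1715 × 11/67.90 = 2.1715 × 0.162 = 0.35178.

σ_M = 0.35 mag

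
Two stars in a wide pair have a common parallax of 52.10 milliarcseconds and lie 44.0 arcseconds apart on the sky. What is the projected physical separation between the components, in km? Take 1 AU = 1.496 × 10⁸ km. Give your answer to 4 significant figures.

d = 1/p = 1/0.05210″ = 19.194 pc.
At distance d (pc), an angle of θ arcsec spans θ·d AU: s = 44.0 × 19.194 = 844.54 AU.
= 844.54 × 1.496 × 10⁸ km = 1.2634 × 10^11 km.

1.263 × 10^11 km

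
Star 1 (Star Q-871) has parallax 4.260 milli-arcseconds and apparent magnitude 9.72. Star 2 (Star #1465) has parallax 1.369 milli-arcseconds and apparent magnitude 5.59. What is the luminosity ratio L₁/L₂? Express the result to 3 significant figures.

L₁/L₂ = 0.00230

d₁ = 1/p₁ = 1/0.004260″ = 234.74 pc; d₂ = 1/p₂ = 1/0.001369″ = 730.46 pc.
M₁ = m₁ − 5 log₁₀ d₁ + 5 = 9.72 − 11.8529 + 5 = 2.8671.
M₂ = 5.59 − 14.3180 + 5 = -3.7280.
L₁/L₂ = 10^(0.4(M₂ − M₁)) = 10^(0.4 × (-6.5951)) = 10^(-2.63804) = 0.0023012.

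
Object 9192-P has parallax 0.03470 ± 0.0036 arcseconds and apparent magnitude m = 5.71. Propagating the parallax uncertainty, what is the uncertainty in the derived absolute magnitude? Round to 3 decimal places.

M = m − 5 log₁₀ d + 5 = m + 5 log₁₀ p + 5, so ∂M/∂p = 5/(p ln 10).
σ_M = (5/ln 10) · (σ_p/p) = 2.1715 × 0.0036/0.03470 = 2.1715 × 0.10375 = 0.22529.

σ_M = 0.225 mag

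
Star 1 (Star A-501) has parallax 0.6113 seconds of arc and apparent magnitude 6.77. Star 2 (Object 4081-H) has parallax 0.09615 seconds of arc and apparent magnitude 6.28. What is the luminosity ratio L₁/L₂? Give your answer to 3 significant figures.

d₁ = 1/p₁ = 1/0.6113″ = 1.6359 pc; d₂ = 1/p₂ = 1/0.09615″ = 10.4 pc.
M₁ = m₁ − 5 log₁₀ d₁ + 5 = 6.77 − 1.0688 + 5 = 10.7012.
M₂ = 6.28 − 5.0852 + 5 = 6.1948.
L₁/L₂ = 10^(0.4(M₂ − M₁)) = 10^(0.4 × (-4.5064)) = 10^(-1.80256) = 0.015756.

L₁/L₂ = 0.0158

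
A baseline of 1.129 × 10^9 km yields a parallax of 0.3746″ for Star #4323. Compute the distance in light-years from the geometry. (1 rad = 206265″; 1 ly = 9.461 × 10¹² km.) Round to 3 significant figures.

65.7 ly

θ = 0.3746″ = 0.3746/206265 = 1.8161 × 10^-6 rad.
d = B/θ = (1.129 × 10^9) / (1.8161 × 10^-6) = 6.2166 × 10^14 km = (6.2166 × 10^14) / (9.461 × 10^12) ly = 65.708 ly.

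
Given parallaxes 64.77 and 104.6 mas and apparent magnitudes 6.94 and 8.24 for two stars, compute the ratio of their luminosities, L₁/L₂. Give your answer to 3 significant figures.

L₁/L₂ = 8.64

d₁ = 1/p₁ = 1/0.06477″ = 15.439 pc; d₂ = 1/p₂ = 1/0.1046″ = 9.5602 pc.
M₁ = m₁ − 5 log₁₀ d₁ + 5 = 6.94 − 5.9431 + 5 = 5.9969.
M₂ = 8.24 − 4.9023 + 5 = 8.3377.
L₁/L₂ = 10^(0.4(M₂ − M₁)) = 10^(0.4 × 2.3408) = 10^0.93632 = 8.6361.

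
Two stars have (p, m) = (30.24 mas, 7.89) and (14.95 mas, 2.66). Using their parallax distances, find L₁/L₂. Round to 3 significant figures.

d₁ = 1/p₁ = 1/0.03024″ = 33.069 pc; d₂ = 1/p₂ = 1/0.01495″ = 66.89 pc.
M₁ = m₁ − 5 log₁₀ d₁ + 5 = 7.89 − 7.5971 + 5 = 5.2929.
M₂ = 2.66 − 9.1268 + 5 = -1.4668.
L₁/L₂ = 10^(0.4(M₂ − M₁)) = 10^(0.4 × (-6.7597)) = 10^(-2.70388) = 0.0019775.

L₁/L₂ = 0.00198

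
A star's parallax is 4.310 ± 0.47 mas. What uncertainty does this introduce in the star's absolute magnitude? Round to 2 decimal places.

M = m − 5 log₁₀ d + 5 = m + 5 log₁₀ p + 5, so ∂M/∂p = 5/(p ln 10).
σ_M = (5/ln 10) · (σ_p/p) = 2.1715 × 0.47/4.310 = 2.1715 × 0.10905 = 0.2368.

σ_M = 0.24 mag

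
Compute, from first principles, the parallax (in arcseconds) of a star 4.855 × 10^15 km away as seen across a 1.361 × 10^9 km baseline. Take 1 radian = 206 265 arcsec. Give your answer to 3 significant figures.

θ ≈ B/d = (1.361 × 10^9) / (4.855 × 10^15) = 2.8033 × 10^-7 rad.
In arcseconds: 2.8033 × 10^-7 × 206265 = 0.057822″.

0.0578 arcsec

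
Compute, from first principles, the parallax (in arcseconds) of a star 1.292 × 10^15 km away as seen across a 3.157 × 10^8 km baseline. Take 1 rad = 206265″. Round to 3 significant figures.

0.0504 arcsec

θ ≈ B/d = (3.157 × 10^8) / (1.292 × 10^15) = 2.4435 × 10^-7 rad.
In arcseconds: 2.4435 × 10^-7 × 206265 = 0.050401″.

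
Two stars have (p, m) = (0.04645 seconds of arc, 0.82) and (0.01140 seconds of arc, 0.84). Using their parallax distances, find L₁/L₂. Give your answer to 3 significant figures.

d₁ = 1/p₁ = 1/0.04645″ = 21.529 pc; d₂ = 1/p₂ = 1/0.01140″ = 87.719 pc.
M₁ = m₁ − 5 log₁₀ d₁ + 5 = 0.82 − 6.6651 + 5 = -0.8451.
M₂ = 0.84 − 9.7155 + 5 = -3.8755.
L₁/L₂ = 10^(0.4(M₂ − M₁)) = 10^(0.4 × (-3.0304)) = 10^(-1.21216) = 0.061354.

L₁/L₂ = 0.0614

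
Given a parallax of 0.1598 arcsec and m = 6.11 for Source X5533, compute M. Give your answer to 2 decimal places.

M = 7.13

d = 1/p = 1/0.1598″ = 6.2578 pc.
m − M = 5 log₁₀(6.2578) − 5 = 3.9821 − 5 = -1.0179.
M = m − (m − M) = 6.11 − (-1.0179) = 7.13.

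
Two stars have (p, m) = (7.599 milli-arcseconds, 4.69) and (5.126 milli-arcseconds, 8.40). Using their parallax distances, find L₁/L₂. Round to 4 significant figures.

L₁/L₂ = 13.87

d₁ = 1/p₁ = 1/0.007599″ = 131.6 pc; d₂ = 1/p₂ = 1/0.005126″ = 195.08 pc.
M₁ = m₁ − 5 log₁₀ d₁ + 5 = 4.69 − 10.5963 + 5 = -0.9063.
M₂ = 8.40 − 11.4511 + 5 = 1.9489.
L₁/L₂ = 10^(0.4(M₂ − M₁)) = 10^(0.4 × 2.8552) = 10^1.14208 = 13.87.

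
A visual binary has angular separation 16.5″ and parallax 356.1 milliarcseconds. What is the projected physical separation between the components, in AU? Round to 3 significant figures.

46.3 AU

d = 1/p = 1/0.3561″ = 2.8082 pc.
At distance d (pc), an angle of θ arcsec spans θ·d AU: s = 16.5 × 2.8082 = 46.335 AU.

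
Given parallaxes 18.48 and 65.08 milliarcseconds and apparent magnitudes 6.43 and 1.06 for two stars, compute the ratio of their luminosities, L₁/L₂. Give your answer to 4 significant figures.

d₁ = 1/p₁ = 1/0.01848″ = 54.113 pc; d₂ = 1/p₂ = 1/0.06508″ = 15.366 pc.
M₁ = m₁ − 5 log₁₀ d₁ + 5 = 6.43 − 8.6665 + 5 = 2.7635.
M₂ = 1.06 − 5.9328 + 5 = 0.1272.
L₁/L₂ = 10^(0.4(M₂ − M₁)) = 10^(0.4 × (-2.6363)) = 10^(-1.05452) = 0.088202.

L₁/L₂ = 0.08820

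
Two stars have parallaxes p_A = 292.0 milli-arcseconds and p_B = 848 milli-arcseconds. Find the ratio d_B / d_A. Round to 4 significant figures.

0.3443

Since d = 1/p, d_B/d_A = p_A/p_B.
= 292.0 / 848 = 0.34434.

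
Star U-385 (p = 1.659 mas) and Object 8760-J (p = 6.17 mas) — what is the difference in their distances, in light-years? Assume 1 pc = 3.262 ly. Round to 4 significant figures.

1438 ly

d_A = 1/0.001659″ = 602.77 pc; d_B = 1/0.006170″ = 162.07 pc.
|d_B − d_A| = |162.07 − 602.77| = 440.7 pc = 440.7 × 3.262 ly = 1437.6 ly.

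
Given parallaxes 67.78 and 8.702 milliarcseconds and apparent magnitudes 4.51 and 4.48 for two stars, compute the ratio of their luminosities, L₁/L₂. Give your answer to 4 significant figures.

L₁/L₂ = 0.01603

d₁ = 1/p₁ = 1/0.06778″ = 14.754 pc; d₂ = 1/p₂ = 1/0.008702″ = 114.92 pc.
M₁ = m₁ − 5 log₁₀ d₁ + 5 = 4.51 − 5.8445 + 5 = 3.6655.
M₂ = 4.48 − 10.3020 + 5 = -0.8220.
L₁/L₂ = 10^(0.4(M₂ − M₁)) = 10^(0.4 × (-4.4875)) = 10^(-1.79500) = 0.016032.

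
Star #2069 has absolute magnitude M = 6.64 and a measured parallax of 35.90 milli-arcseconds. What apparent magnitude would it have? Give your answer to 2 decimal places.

d = 1/p = 1/0.03590″ = 27.855 pc.
m − M = 5 log₁₀ d − 5 = 5 log₁₀(27.855) − 5 = 7.2245 − 5 = 2.2245.
m = M + (m − M) = 6.64 + 2.2245 = 8.86.

m = 8.86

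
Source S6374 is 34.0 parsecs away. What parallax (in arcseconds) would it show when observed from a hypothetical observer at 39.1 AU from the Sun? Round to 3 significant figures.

1.15 arcsec

p (arcsec) = B (AU) / d (pc).
p = 39.1 / 34.0 = 1.15 arcsec.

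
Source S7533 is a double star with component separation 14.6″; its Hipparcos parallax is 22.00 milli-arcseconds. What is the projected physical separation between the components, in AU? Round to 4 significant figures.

d = 1/p = 1/0.02200″ = 45.455 pc.
At distance d (pc), an angle of θ arcsec spans θ·d AU: s = 14.6 × 45.455 = 663.64 AU.

663.6 AU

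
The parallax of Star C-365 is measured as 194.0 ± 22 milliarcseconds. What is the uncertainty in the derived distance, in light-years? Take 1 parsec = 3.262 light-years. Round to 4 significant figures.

d = 1/p, so σ_d = σ_p / p².
σ_d = 0.0220 / (0.1940)² = 0.0220 / 0.037636 = 0.58455 pc = 0.58455 × 3.262 ly = 1.9068 ly.

1.907 ly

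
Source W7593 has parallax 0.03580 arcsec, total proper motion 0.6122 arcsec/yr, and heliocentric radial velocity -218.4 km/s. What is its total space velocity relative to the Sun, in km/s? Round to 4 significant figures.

d = 1/p = 1/0.03580″ = 27.933 pc.
v_t = 4.740 μ d = 4.740 × 0.6122 × 27.933 = 81.057 km/s.
v = √(v_r² + v_t²) = √((-218.4)² + 81.057²) = √54268.8 = 232.96 km/s.

233.0 km/s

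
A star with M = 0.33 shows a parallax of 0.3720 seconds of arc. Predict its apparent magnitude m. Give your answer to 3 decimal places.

d = 1/p = 1/0.3720″ = 2.6882 pc.
m − M = 5 log₁₀ d − 5 = 5 log₁₀(2.6882) − 5 = 2.1473 − 5 = -2.8527.
m = M + (m − M) = 0.33 + (-2.8527) = -2.523.

m = -2.523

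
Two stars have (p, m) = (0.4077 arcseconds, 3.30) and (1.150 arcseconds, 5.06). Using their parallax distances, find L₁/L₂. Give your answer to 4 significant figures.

d₁ = 1/p₁ = 1/0.4077″ = 2.4528 pc; d₂ = 1/p₂ = 1/1.150″ = 0.86957 pc.
M₁ = m₁ − 5 log₁₀ d₁ + 5 = 3.30 − 1.9483 + 5 = 6.3517.
M₂ = 5.06 − (-0.3035) + 5 = 10.3635.
L₁/L₂ = 10^(0.4(M₂ − M₁)) = 10^(0.4 × 4.0118) = 10^1.60472 = 40.246.

L₁/L₂ = 40.25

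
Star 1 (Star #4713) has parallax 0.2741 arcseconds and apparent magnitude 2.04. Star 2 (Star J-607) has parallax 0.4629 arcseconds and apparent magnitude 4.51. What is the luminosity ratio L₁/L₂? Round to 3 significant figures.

d₁ = 1/p₁ = 1/0.2741″ = 3.6483 pc; d₂ = 1/p₂ = 1/0.4629″ = 2.1603 pc.
M₁ = m₁ − 5 log₁₀ d₁ + 5 = 2.04 − 2.8105 + 5 = 4.2295.
M₂ = 4.51 − 1.6726 + 5 = 7.8374.
L₁/L₂ = 10^(0.4(M₂ − M₁)) = 10^(0.4 × 3.6079) = 10^1.44316 = 27.743.

L₁/L₂ = 27.7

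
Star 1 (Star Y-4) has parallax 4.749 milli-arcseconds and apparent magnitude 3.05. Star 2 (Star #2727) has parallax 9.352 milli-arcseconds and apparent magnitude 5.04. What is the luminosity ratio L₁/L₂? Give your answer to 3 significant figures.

L₁/L₂ = 24.2

d₁ = 1/p₁ = 1/0.004749″ = 210.57 pc; d₂ = 1/p₂ = 1/0.009352″ = 106.93 pc.
M₁ = m₁ − 5 log₁₀ d₁ + 5 = 3.05 − 11.6170 + 5 = -3.5670.
M₂ = 5.04 − 10.1455 + 5 = -0.1055.
L₁/L₂ = 10^(0.4(M₂ − M₁)) = 10^(0.4 × 3.4615) = 10^1.38460 = 24.244.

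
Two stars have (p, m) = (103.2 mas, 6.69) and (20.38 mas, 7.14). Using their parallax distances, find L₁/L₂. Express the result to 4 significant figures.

d₁ = 1/p₁ = 1/0.1032″ = 9.6899 pc; d₂ = 1/p₂ = 1/0.02038″ = 49.068 pc.
M₁ = m₁ − 5 log₁₀ d₁ + 5 = 6.69 − 4.9316 + 5 = 6.7584.
M₂ = 7.14 − 8.4540 + 5 = 3.6860.
L₁/L₂ = 10^(0.4(M₂ − M₁)) = 10^(0.4 × (-3.0724)) = 10^(-1.22896) = 0.059026.

L₁/L₂ = 0.05903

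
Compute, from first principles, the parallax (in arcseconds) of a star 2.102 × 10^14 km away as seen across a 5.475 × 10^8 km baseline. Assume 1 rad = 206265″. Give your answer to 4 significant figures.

0.5373 arcsec

θ ≈ B/d = (5.475 × 10^8) / (2.102 × 10^14) = 2.6047 × 10^-6 rad.
In arcseconds: 2.6047 × 10^-6 × 206265 = 0.53726″.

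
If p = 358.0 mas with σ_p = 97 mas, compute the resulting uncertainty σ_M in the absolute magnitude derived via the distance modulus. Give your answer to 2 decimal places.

M = m − 5 log₁₀ d + 5 = m + 5 log₁₀ p + 5, so ∂M/∂p = 5/(p ln 10).
σ_M = (5/ln 10) · (σ_p/p) = 2.1715 × 97/358.0 = 2.1715 × 0.27095 = 0.58837.

σ_M = 0.59 mag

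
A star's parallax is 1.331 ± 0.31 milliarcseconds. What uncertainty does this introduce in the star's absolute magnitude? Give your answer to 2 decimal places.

M = m − 5 log₁₀ d + 5 = m + 5 log₁₀ p + 5, so ∂M/∂p = 5/(p ln 10).
σ_M = (5/ln 10) · (σ_p/p) = 2.1715 × 0.31/1.331 = 2.1715 × 0.23291 = 0.50576.

σ_M = 0.51 mag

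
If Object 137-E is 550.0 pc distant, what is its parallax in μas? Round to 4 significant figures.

p = 1/d = 1/550 = 0.0018182 arcsec.
= 0.0018182 × 10⁶ = 1818.2 μas.

1818 μas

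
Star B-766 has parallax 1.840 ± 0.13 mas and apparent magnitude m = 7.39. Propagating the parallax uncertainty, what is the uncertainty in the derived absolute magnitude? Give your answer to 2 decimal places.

σ_M = 0.15 mag

M = m − 5 log₁₀ d + 5 = m + 5 log₁₀ p + 5, so ∂M/∂p = 5/(p ln 10).
σ_M = (5/ln 10) · (σ_p/p) = 2.1715 × 0.13/1.840 = 2.1715 × 0.070652 = 0.15342.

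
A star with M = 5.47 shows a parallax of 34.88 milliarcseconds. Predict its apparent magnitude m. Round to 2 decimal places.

d = 1/p = 1/0.03488″ = 28.67 pc.
m − M = 5 log₁₀ d − 5 = 5 log₁₀(28.67) − 5 = 7.2871 − 5 = 2.2871.
m = M + (m − M) = 5.47 + 2.2871 = 7.76.

m = 7.76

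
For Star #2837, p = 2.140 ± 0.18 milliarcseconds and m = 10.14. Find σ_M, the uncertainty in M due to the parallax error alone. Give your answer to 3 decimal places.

σ_M = 0.183 mag

M = m − 5 log₁₀ d + 5 = m + 5 log₁₀ p + 5, so ∂M/∂p = 5/(p ln 10).
σ_M = (5/ln 10) · (σ_p/p) = 2.1715 × 0.18/2.140 = 2.1715 × 0.084112 = 0.18265.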